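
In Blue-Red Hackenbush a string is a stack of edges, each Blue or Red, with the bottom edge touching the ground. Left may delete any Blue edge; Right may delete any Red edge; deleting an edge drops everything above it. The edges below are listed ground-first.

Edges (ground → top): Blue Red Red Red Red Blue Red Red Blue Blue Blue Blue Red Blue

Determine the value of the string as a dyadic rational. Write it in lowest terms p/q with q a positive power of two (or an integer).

Prefix values for Blue Red Red Red Red Blue Red Red Blue Blue Blue Blue Red Blue via {L|R} + simplicity:
B: Left { 0 }, Right { (no moves) } = simplest 1
BR: Left { 0 }, Right { 1 } = simplest 1/2
BRR: Left { 0 }, Right { 1/2 1 } = simplest 1/4
BRRR: Left { 0 }, Right { 1/4 1/2 1 } = simplest 1/8
BRRRR: Left { 0 }, Right { 1/8 1/4 1/2 1 } = simplest 1/16
BRRRRB: Left { 0 1/16 }, Right { 1/8 1/4 1/2 1 } = simplest 3/32
BRRRRBR: Left { 0 1/16 }, Right { 3/32 1/8 1/4 1/2 1 } = simplest 5/64
BRRRRBRR: Left { 0 1/16 }, Right { 5/64 3/32 1/8 1/4 1/2 1 } = simplest 9/128
BRRRRBRRB: Left { 0 1/16 9/128 }, Right { 5/64 3/32 1/8 1/4 1/2 1 } = simplest 19/256
BRRRRBRRBB: Left { 0 1/16 9/128 19/256 }, Right { 5/64 3/32 1/8 1/4 1/2 1 } = simplest 39/512
BRRRRBRRBBB: Left { 0 1/16 9/128 19/256 39/512 }, Right { 5/64 3/32 1/8 1/4 1/2 1 } = simplest 79/1024
BRRRRBRRBBBB: Left { 0 1/16 9/128 19/256 39/512 79/1024 }, Right { 5/64 3/32 1/8 1/4 1/2 1 } = simplest 159/2048
BRRRRBRRBBBBR: Left { 0 1/16 9/128 19/256 39/512 79/1024 }, Right { 159/2048 5/64 3/32 1/8 1/4 1/2 1 } = simplest 317/4096
BRRRRBRRBBBBRB: Left { 0 1/16 9/128 19/256 39/512 79/1024 317/4096 }, Right { 159/2048 5/64 3/32 1/8 1/4 1/2 1 } = simplest 635/8192

635/8192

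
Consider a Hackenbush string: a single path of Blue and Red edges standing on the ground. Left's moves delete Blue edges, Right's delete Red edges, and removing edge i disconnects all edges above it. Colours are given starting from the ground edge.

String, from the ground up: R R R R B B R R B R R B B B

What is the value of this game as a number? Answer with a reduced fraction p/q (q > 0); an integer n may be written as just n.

-3505/1024

Recurse on prefixes of the 14-edge string R R R R B B R R B R R B B B:
val_1 [R]  L=[(no moves)]  R=[0]  = -1
val_2 [RR]  L=[(no moves)]  R=[-1,0]  = -2
val_3 [RRR]  L=[(no moves)]  R=[-2,-1,0]  = -3
val_4 [RRRR]  L=[(no moves)]  R=[-3,-2,-1,0]  = -4
val_5 [RRRRB]  L=[-4]  R=[-3,-2,-1,0]  = -7/2
val_6 [RRRRBB]  L=[-4,-7/2]  R=[-3,-2,-1,0]  = -13/4
val_7 [RRRRBBR]  L=[-4,-7/2]  R=[-13/4,-3,-2,-1,0]  = -27/8
val_8 [RRRRBBRR]  L=[-4,-7/2]  R=[-27/8,-13/4,-3,-2,-1,0]  = -55/16
val_9 [RRRRBBRRB]  L=[-4,-7/2,-55/16]  R=[-27/8,-13/4,-3,-2,-1,0]  = -109/32
val_10 [RRRRBBRRBR]  L=[-4,-7/2,-55/16]  R=[-109/32,-27/8,-13/4,-3,-2,-1,0]  = -219/64
val_11 [RRRRBBRRBRR]  L=[-4,-7/2,-55/16]  R=[-219/64,-109/32,-27/8,-13/4,-3,-2,-1,0]  = -439/128
val_12 [RRRRBBRRBRRB]  L=[-4,-7/2,-55/16,-439/128]  R=[-219/64,-109/32,-27/8,-13/4,-3,-2,-1,0]  = -877/256
val_13 [RRRRBBRRBRRBB]  L=[-4,-7/2,-55/16,-439/128,-877/256]  R=[-219/64,-109/32,-27/8,-13/4,-3,-2,-1,0]  = -1753/512
val_14 [RRRRBBRRBRRBBB]  L=[-4,-7/2,-55/16,-439/128,-877/256,-1753/512]  R=[-219/64,-109/32,-27/8,-13/4,-3,-2,-1,0]  = -3505/1024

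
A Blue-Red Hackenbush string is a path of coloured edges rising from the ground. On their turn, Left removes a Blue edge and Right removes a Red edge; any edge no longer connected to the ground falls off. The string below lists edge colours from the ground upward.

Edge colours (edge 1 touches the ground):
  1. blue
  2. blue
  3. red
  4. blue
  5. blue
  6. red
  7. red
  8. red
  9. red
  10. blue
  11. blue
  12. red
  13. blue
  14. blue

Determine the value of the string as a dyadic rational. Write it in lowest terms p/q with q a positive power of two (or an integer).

Recurse on prefixes of the 14-edge string blue blue red blue blue red red red red blue blue red blue blue:
G_1 [b]  L=[0]  R=[—]  — 1
G_2 [bb]  L=[0, 1]  R=[—]  — 2
G_3 [bbr]  L=[0, 1]  R=[2]  — 3/2
G_4 [bbrb]  L=[0, 1, 3/2]  R=[2]  — 7/4
G_5 [bbrbb]  L=[0, 1, 3/2, 7/4]  R=[2]  — 15/8
G_6 [bbrbbr]  L=[0, 1, 3/2, 7/4]  R=[15/8, 2]  — 29/16
G_7 [bbrbbrr]  L=[0, 1, 3/2, 7/4]  R=[29/16, 15/8, 2]  — 57/32
G_8 [bbrbbrrr]  L=[0, 1, 3/2, 7/4]  R=[57/32, 29/16, 15/8, 2]  — 113/64
G_9 [bbrbbrrrr]  L=[0, 1, 3/2, 7/4]  R=[113/64, 57/32, 29/16, 15/8, 2]  — 225/128
G_10 [bbrbbrrrrb]  L=[0, 1, 3/2, 7/4, 225/128]  R=[113/64, 57/32, 29/16, 15/8, 2]  — 451/256
G_11 [bbrbbrrrrbb]  L=[0, 1, 3/2, 7/4, 225/128, 451/256]  R=[113/64, 57/32, 29/16, 15/8, 2]  — 903/512
G_12 [bbrbbrrrrbbr]  L=[0, 1, 3/2, 7/4, 225/128, 451/256]  R=[903/512, 113/64, 57/32, 29/16, 15/8, 2]  — 1805/1024
G_13 [bbrbbrrrrbbrb]  L=[0, 1, 3/2, 7/4, 225/128, 451/256, 1805/1024]  R=[903/512, 113/64, 57/32, 29/16, 15/8, 2]  — 3611/2048
G_14 [bbrbbrrrrbbrbb]  L=[0, 1, 3/2, 7/4, 225/128, 451/256, 1805/1024, 3611/2048]  R=[903/512, 113/64, 57/32, 29/16, 15/8, 2]  — 7223/4096

7223/4096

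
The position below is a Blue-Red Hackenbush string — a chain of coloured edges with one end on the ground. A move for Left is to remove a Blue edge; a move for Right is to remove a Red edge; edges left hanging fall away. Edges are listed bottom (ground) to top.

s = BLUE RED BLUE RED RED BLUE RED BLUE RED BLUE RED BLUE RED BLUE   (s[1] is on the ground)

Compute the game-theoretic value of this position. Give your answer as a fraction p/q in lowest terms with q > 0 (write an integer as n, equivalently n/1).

4779/8192

Prefix values for BLUE RED BLUE RED RED BLUE RED BLUE RED BLUE RED BLUE RED BLUE via {L|R} + simplicity:
step 1: add BLUE to get B; options L={ 0 } R={ none } => 1
step 2: add RED to get BR; options L={ 0 } R={ 1 } => 1/2
step 3: add BLUE to get BRB; options L={ 0, 1/2 } R={ 1 } => 3/4
step 4: add RED to get BRBR; options L={ 0, 1/2 } R={ 3/4, 1 } => 5/8
step 5: add RED to get BRBRR; options L={ 0, 1/2 } R={ 5/8, 3/4, 1 } => 9/16
step 6: add BLUE to get BRBRRB; options L={ 0, 1/2, 9/16 } R={ 5/8, 3/4, 1 } => 19/32
step 7: add RED to get BRBRRBR; options L={ 0, 1/2, 9/16 } R={ 19/32, 5/8, 3/4, 1 } => 37/64
step 8: add BLUE to get BRBRRBRB; options L={ 0, 1/2, 9/16, 37/64 } R={ 19/32, 5/8, 3/4, 1 } => 75/128
step 9: add RED to get BRBRRBRBR; options L={ 0, 1/2, 9/16, 37/64 } R={ 75/128, 19/32, 5/8, 3/4, 1 } => 149/256
step 10: add BLUE to get BRBRRBRBRB; options L={ 0, 1/2, 9/16, 37/64, 149/256 } R={ 75/128, 19/32, 5/8, 3/4, 1 } => 299/512
step 11: add RED to get BRBRRBRBRBR; options L={ 0, 1/2, 9/16, 37/64, 149/256 } R={ 299/512, 75/128, 19/32, 5/8, 3/4, 1 } => 597/1024
step 12: add BLUE to get BRBRRBRBRBRB; options L={ 0, 1/2, 9/16, 37/64, 149/256, 597/1024 } R={ 299/512, 75/128, 19/32, 5/8, 3/4, 1 } => 1195/2048
step 13: add RED to get BRBRRBRBRBRBR; options L={ 0, 1/2, 9/16, 37/64, 149/256, 597/1024 } R={ 1195/2048, 299/512, 75/128, 19/32, 5/8, 3/4, 1 } => 2389/4096
step 14: add BLUE to get BRBRRBRBRBRBRB; options L={ 0, 1/2, 9/16, 37/64, 149/256, 597/1024, 2389/4096 } R={ 1195/2048, 299/512, 75/128, 19/32, 5/8, 3/4, 1 } => 4779/8192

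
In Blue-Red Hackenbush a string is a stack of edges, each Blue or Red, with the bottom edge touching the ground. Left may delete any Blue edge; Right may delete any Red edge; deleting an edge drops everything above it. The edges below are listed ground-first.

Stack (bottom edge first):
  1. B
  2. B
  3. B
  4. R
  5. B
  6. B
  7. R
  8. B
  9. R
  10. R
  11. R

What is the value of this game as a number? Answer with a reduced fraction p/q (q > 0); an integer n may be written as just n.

edge 1 of 11 (B): { 0 | · } gives 1
edge 2 of 11 (B): { 0, 1 | · } gives 2
edge 3 of 11 (B): { 0, 1, 2 | · } gives 3
edge 4 of 11 (R): { 0, 1, 2 | 3 } gives 5/2
edge 5 of 11 (B): { 0, 1, 2, 5/2 | 3 } gives 11/4
edge 6 of 11 (B): { 0, 1, 2, 5/2, 11/4 | 3 } gives 23/8
edge 7 of 11 (R): { 0, 1, 2, 5/2, 11/4 | 23/8, 3 } gives 45/16
edge 8 of 11 (B): { 0, 1, 2, 5/2, 11/4, 45/16 | 23/8, 3 } gives 91/32
edge 9 of 11 (R): { 0, 1, 2, 5/2, 11/4, 45/16 | 91/32, 23/8, 3 } gives 181/64
edge 10 of 11 (R): { 0, 1, 2, 5/2, 11/4, 45/16 | 181/64, 91/32, 23/8, 3 } gives 361/128
edge 11 of 11 (R): { 0, 1, 2, 5/2, 11/4, 45/16 | 361/128, 181/64, 91/32, 23/8, 3 } gives 721/256

721/256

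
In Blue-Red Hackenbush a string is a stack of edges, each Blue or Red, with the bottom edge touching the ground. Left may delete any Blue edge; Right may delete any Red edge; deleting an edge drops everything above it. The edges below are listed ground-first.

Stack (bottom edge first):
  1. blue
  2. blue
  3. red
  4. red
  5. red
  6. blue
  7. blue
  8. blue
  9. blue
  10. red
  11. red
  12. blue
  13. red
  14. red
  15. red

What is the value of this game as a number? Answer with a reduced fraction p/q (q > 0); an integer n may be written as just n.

step 1: add blue to get b; options L={ 0 } R={ · } ⇒ 1
step 2: add blue to get bb; options L={ 0 1 } R={ · } ⇒ 2
step 3: add red to get bbr; options L={ 0 1 } R={ 2 } ⇒ 3/2
step 4: add red to get bbrr; options L={ 0 1 } R={ 3/2 2 } ⇒ 5/4
step 5: add red to get bbrrr; options L={ 0 1 } R={ 5/4 3/2 2 } ⇒ 9/8
step 6: add blue to get bbrrrb; options L={ 0 1 9/8 } R={ 5/4 3/2 2 } ⇒ 19/16
step 7: add blue to get bbrrrbb; options L={ 0 1 9/8 19/16 } R={ 5/4 3/2 2 } ⇒ 39/32
step 8: add blue to get bbrrrbbb; options L={ 0 1 9/8 19/16 39/32 } R={ 5/4 3/2 2 } ⇒ 79/64
step 9: add blue to get bbrrrbbbb; options L={ 0 1 9/8 19/16 39/32 79/64 } R={ 5/4 3/2 2 } ⇒ 159/128
step 10: add red to get bbrrrbbbbr; options L={ 0 1 9/8 19/16 39/32 79/64 } R={ 159/128 5/4 3/2 2 } ⇒ 317/256
step 11: add red to get bbrrrbbbbrr; options L={ 0 1 9/8 19/16 39/32 79/64 } R={ 317/256 159/128 5/4 3/2 2 } ⇒ 633/512
step 12: add blue to get bbrrrbbbbrrb; options L={ 0 1 9/8 19/16 39/32 79/64 633/512 } R={ 317/256 159/128 5/4 3/2 2 } ⇒ 1267/1024
step 13: add red to get bbrrrbbbbrrbr; options L={ 0 1 9/8 19/16 39/32 79/64 633/512 } R={ 1267/1024 317/256 159/128 5/4 3/2 2 } ⇒ 2533/2048
step 14: add red to get bbrrrbbbbrrbrr; options L={ 0 1 9/8 19/16 39/32 79/64 633/512 } R={ 2533/2048 1267/1024 317/256 159/128 5/4 3/2 2 } ⇒ 5065/4096
step 15: add red to get bbrrrbbbbrrbrrr; options L={ 0 1 9/8 19/16 39/32 79/64 633/512 } R={ 5065/4096 2533/2048 1267/1024 317/256 159/128 5/4 3/2 2 } ⇒ 10129/8192

10129/8192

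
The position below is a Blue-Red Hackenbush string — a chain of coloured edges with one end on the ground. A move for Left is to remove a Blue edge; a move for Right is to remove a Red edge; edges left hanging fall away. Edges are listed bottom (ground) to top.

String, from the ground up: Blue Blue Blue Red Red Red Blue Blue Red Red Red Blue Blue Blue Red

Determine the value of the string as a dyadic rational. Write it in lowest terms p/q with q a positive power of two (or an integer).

8989/4096

Prefix values for Blue Blue Blue Red Red Red Blue Blue Red Red Red Blue Blue Blue Red via {L|R} + simplicity:
value(B) = { 0 |  } so 1
value(BB) = { 0; 1 |  } so 2
value(BBB) = { 0; 1; 2 |  } so 3
value(BBBR) = { 0; 1; 2 | 3 } so 5/2
value(BBBRR) = { 0; 1; 2 | 5/2; 3 } so 9/4
value(BBBRRR) = { 0; 1; 2 | 9/4; 5/2; 3 } so 17/8
value(BBBRRRB) = { 0; 1; 2; 17/8 | 9/4; 5/2; 3 } so 35/16
value(BBBRRRBB) = { 0; 1; 2; 17/8; 35/16 | 9/4; 5/2; 3 } so 71/32
value(BBBRRRBBR) = { 0; 1; 2; 17/8; 35/16 | 71/32; 9/4; 5/2; 3 } so 141/64
value(BBBRRRBBRR) = { 0; 1; 2; 17/8; 35/16 | 141/64; 71/32; 9/4; 5/2; 3 } so 281/128
value(BBBRRRBBRRR) = { 0; 1; 2; 17/8; 35/16 | 281/128; 141/64; 71/32; 9/4; 5/2; 3 } so 561/256
value(BBBRRRBBRRRB) = { 0; 1; 2; 17/8; 35/16; 561/256 | 281/128; 141/64; 71/32; 9/4; 5/2; 3 } so 1123/512
value(BBBRRRBBRRRBB) = { 0; 1; 2; 17/8; 35/16; 561/256; 1123/512 | 281/128; 141/64; 71/32; 9/4; 5/2; 3 } so 2247/1024
value(BBBRRRBBRRRBBB) = { 0; 1; 2; 17/8; 35/16; 561/256; 1123/512; 2247/1024 | 281/128; 141/64; 71/32; 9/4; 5/2; 3 } so 4495/2048
value(BBBRRRBBRRRBBBR) = { 0; 1; 2; 17/8; 35/16; 561/256; 1123/512; 2247/1024 | 4495/2048; 281/128; 141/64; 71/32; 9/4; 5/2; 3 } so 8989/4096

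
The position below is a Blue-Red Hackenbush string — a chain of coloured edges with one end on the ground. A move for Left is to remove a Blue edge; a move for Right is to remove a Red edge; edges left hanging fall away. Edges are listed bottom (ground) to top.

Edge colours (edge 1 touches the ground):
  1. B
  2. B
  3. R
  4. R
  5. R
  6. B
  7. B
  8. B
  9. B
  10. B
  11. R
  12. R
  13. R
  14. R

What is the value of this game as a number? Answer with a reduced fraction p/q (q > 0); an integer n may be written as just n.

5089/4096

Build G(s[:k]) for k = 1..14, string s = B B R R R B B B B B R R R R.
G(B) = { 0 | — } — 1
G(BB) = { 0,1 | — } — 2
G(BBR) = { 0,1 | 2 } — 3/2
G(BBRR) = { 0,1 | 3/2,2 } — 5/4
G(BBRRR) = { 0,1 | 5/4,3/2,2 } — 9/8
G(BBRRRB) = { 0,1,9/8 | 5/4,3/2,2 } — 19/16
G(BBRRRBB) = { 0,1,9/8,19/16 | 5/4,3/2,2 } — 39/32
G(BBRRRBBB) = { 0,1,9/8,19/16,39/32 | 5/4,3/2,2 } — 79/64
G(BBRRRBBBB) = { 0,1,9/8,19/16,39/32,79/64 | 5/4,3/2,2 } — 159/128
G(BBRRRBBBBB) = { 0,1,9/8,19/16,39/32,79/64,159/128 | 5/4,3/2,2 } — 319/256
G(BBRRRBBBBBR) = { 0,1,9/8,19/16,39/32,79/64,159/128 | 319/256,5/4,3/2,2 } — 637/512
G(BBRRRBBBBBRR) = { 0,1,9/8,19/16,39/32,79/64,159/128 | 637/512,319/256,5/4,3/2,2 } — 1273/1024
G(BBRRRBBBBBRRR) = { 0,1,9/8,19/16,39/32,79/64,159/128 | 1273/1024,637/512,319/256,5/4,3/2,2 } — 2545/2048
G(BBRRRBBBBBRRRR) = { 0,1,9/8,19/16,39/32,79/64,159/128 | 2545/2048,1273/1024,637/512,319/256,5/4,3/2,2 } — 5089/4096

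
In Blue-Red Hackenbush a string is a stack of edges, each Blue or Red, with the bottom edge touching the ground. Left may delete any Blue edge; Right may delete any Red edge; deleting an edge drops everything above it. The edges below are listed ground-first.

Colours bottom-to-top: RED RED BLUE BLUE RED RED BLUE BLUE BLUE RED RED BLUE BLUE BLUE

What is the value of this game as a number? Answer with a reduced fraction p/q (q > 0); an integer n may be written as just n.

-5681/4096

R: Left {  }, Right { 0 } → simplest -1
RR: Left {  }, Right { -1 0 } → simplest -2
RRB: Left { -2 }, Right { -1 0 } → simplest -3/2
RRBB: Left { -2 -3/2 }, Right { -1 0 } → simplest -5/4
RRBBR: Left { -2 -3/2 }, Right { -5/4 -1 0 } → simplest -11/8
RRBBRR: Left { -2 -3/2 }, Right { -11/8 -5/4 -1 0 } → simplest -23/16
RRBBRRB: Left { -2 -3/2 -23/16 }, Right { -11/8 -5/4 -1 0 } → simplest -45/32
RRBBRRBB: Left { -2 -3/2 -23/16 -45/32 }, Right { -11/8 -5/4 -1 0 } → simplest -89/64
RRBBRRBBB: Left { -2 -3/2 -23/16 -45/32 -89/64 }, Right { -11/8 -5/4 -1 0 } → simplest -177/128
RRBBRRBBBR: Left { -2 -3/2 -23/16 -45/32 -89/64 }, Right { -177/128 -11/8 -5/4 -1 0 } → simplest -355/256
RRBBRRBBBRR: Left { -2 -3/2 -23/16 -45/32 -89/64 }, Right { -355/256 -177/128 -11/8 -5/4 -1 0 } → simplest -711/512
RRBBRRBBBRRB: Left { -2 -3/2 -23/16 -45/32 -89/64 -711/512 }, Right { -355/256 -177/128 -11/8 -5/4 -1 0 } → simplest -1421/1024
RRBBRRBBBRRBB: Left { -2 -3/2 -23/16 -45/32 -89/64 -711/512 -1421/1024 }, Right { -355/256 -177/128 -11/8 -5/4 -1 0 } → simplest -2841/2048
RRBBRRBBBRRBBB: Left { -2 -3/2 -23/16 -45/32 -89/64 -711/512 -1421/1024 -2841/2048 }, Right { -355/256 -177/128 -11/8 -5/4 -1 0 } → simplest -5681/4096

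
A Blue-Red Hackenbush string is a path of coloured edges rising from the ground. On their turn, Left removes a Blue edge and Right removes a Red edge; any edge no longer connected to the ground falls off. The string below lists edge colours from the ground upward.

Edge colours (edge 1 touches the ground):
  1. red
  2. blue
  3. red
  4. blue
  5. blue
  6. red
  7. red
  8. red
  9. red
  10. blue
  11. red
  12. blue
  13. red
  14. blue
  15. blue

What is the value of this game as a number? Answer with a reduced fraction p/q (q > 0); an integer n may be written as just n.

-10153/16384

Prefix values for red blue red blue blue red red red red blue red blue red blue blue via {L|R} + simplicity:
step 1: add red to get r; options L={ — } R={ 0 } gives -1
step 2: add blue to get rb; options L={ -1 } R={ 0 } gives -1/2
step 3: add red to get rbr; options L={ -1 } R={ -1/2, 0 } gives -3/4
step 4: add blue to get rbrb; options L={ -1, -3/4 } R={ -1/2, 0 } gives -5/8
step 5: add blue to get rbrbb; options L={ -1, -3/4, -5/8 } R={ -1/2, 0 } gives -9/16
step 6: add red to get rbrbbr; options L={ -1, -3/4, -5/8 } R={ -9/16, -1/2, 0 } gives -19/32
step 7: add red to get rbrbbrr; options L={ -1, -3/4, -5/8 } R={ -19/32, -9/16, -1/2, 0 } gives -39/64
step 8: add red to get rbrbbrrr; options L={ -1, -3/4, -5/8 } R={ -39/64, -19/32, -9/16, -1/2, 0 } gives -79/128
step 9: add red to get rbrbbrrrr; options L={ -1, -3/4, -5/8 } R={ -79/128, -39/64, -19/32, -9/16, -1/2, 0 } gives -159/256
step 10: add blue to get rbrbbrrrrb; options L={ -1, -3/4, -5/8, -159/256 } R={ -79/128, -39/64, -19/32, -9/16, -1/2, 0 } gives -317/512
step 11: add red to get rbrbbrrrrbr; options L={ -1, -3/4, -5/8, -159/256 } R={ -317/512, -79/128, -39/64, -19/32, -9/16, -1/2, 0 } gives -635/1024
step 12: add blue to get rbrbbrrrrbrb; options L={ -1, -3/4, -5/8, -159/256, -635/1024 } R={ -317/512, -79/128, -39/64, -19/32, -9/16, -1/2, 0 } gives -1269/2048
step 13: add red to get rbrbbrrrrbrbr; options L={ -1, -3/4, -5/8, -159/256, -635/1024 } R={ -1269/2048, -317/512, -79/128, -39/64, -19/32, -9/16, -1/2, 0 } gives -2539/4096
step 14: add blue to get rbrbbrrrrbrbrb; options L={ -1, -3/4, -5/8, -159/256, -635/1024, -2539/4096 } R={ -1269/2048, -317/512, -79/128, -39/64, -19/32, -9/16, -1/2, 0 } gives -5077/8192
step 15: add blue to get rbrbbrrrrbrbrbb; options L={ -1, -3/4, -5/8, -159/256, -635/1024, -2539/4096, -5077/8192 } R={ -1269/2048, -317/512, -79/128, -39/64, -19/32, -9/16, -1/2, 0 } gives -10153/16384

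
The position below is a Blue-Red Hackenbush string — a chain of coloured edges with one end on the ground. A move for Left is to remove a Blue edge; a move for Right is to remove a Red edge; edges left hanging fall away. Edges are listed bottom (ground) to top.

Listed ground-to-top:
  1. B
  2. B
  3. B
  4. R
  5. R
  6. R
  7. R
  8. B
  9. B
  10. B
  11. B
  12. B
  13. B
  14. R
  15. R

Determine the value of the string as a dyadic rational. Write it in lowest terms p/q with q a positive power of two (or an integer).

Build g(s[:k]) for k = 1..15, string s = B B B R R R R B B B B B B R R.
1 of 15 · B · max L 0 · min R +∞ so 1
2 of 15 · BB · max L 1 · min R +∞ so 2
3 of 15 · BBB · max L 2 · min R +∞ so 3
4 of 15 · BBBR · max L 2 · min R 3 so 5/2
5 of 15 · BBBRR · max L 2 · min R 5/2 so 9/4
6 of 15 · BBBRRR · max L 2 · min R 9/4 so 17/8
7 of 15 · BBBRRRR · max L 2 · min R 17/8 so 33/16
8 of 15 · BBBRRRRB · max L 33/16 · min R 17/8 so 67/32
9 of 15 · BBBRRRRBB · max L 67/32 · min R 17/8 so 135/64
10 of 15 · BBBRRRRBBB · max L 135/64 · min R 17/8 so 271/128
11 of 15 · BBBRRRRBBBB · max L 271/128 · min R 17/8 so 543/256
12 of 15 · BBBRRRRBBBBB · max L 543/256 · min R 17/8 so 1087/512
13 of 15 · BBBRRRRBBBBBB · max L 1087/512 · min R 17/8 so 2175/1024
14 of 15 · BBBRRRRBBBBBBR · max L 1087/512 · min R 2175/1024 so 4349/2048
15 of 15 · BBBRRRRBBBBBBRR · max L 1087/512 · min R 4349/2048 so 8697/4096

8697/4096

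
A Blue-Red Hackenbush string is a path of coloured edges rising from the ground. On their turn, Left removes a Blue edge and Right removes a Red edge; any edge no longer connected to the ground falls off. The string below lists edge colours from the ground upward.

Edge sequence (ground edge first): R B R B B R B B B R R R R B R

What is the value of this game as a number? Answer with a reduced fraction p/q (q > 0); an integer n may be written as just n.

-9339/16384

Recurse on prefixes of the 15-edge string R B R B B R B B B R R R R B R:
1 of 15 · R · max L −∞ · min R 0 → -1
2 of 15 · RB · max L -1 · min R 0 → -1/2
3 of 15 · RBR · max L -1 · min R -1/2 → -3/4
4 of 15 · RBRB · max L -3/4 · min R -1/2 → -5/8
5 of 15 · RBRBB · max L -5/8 · min R -1/2 → -9/16
6 of 15 · RBRBBR · max L -5/8 · min R -9/16 → -19/32
7 of 15 · RBRBBRB · max L -19/32 · min R -9/16 → -37/64
8 of 15 · RBRBBRBB · max L -37/64 · min R -9/16 → -73/128
9 of 15 · RBRBBRBBB · max L -73/128 · min R -9/16 → -145/256
10 of 15 · RBRBBRBBBR · max L -73/128 · min R -145/256 → -291/512
11 of 15 · RBRBBRBBBRR · max L -73/128 · min R -291/512 → -583/1024
12 of 15 · RBRBBRBBBRRR · max L -73/128 · min R -583/1024 → -1167/2048
13 of 15 · RBRBBRBBBRRRR · max L -73/128 · min R -1167/2048 → -2335/4096
14 of 15 · RBRBBRBBBRRRRB · max L -2335/4096 · min R -1167/2048 → -4669/8192
15 of 15 · RBRBBRBBBRRRRBR · max L -2335/4096 · min R -4669/8192 → -9339/16384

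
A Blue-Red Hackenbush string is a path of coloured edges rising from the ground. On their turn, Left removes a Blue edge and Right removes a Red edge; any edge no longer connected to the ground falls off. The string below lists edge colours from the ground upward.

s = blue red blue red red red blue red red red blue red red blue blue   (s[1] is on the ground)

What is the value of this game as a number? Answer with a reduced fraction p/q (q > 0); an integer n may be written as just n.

8743/16384

edge 1 of 15 (blue): { 0 |  } gives 1
edge 2 of 15 (red): { 0 | 1 } gives 1/2
edge 3 of 15 (blue): { 0, 1/2 | 1 } gives 3/4
edge 4 of 15 (red): { 0, 1/2 | 3/4, 1 } gives 5/8
edge 5 of 15 (red): { 0, 1/2 | 5/8, 3/4, 1 } gives 9/16
edge 6 of 15 (red): { 0, 1/2 | 9/16, 5/8, 3/4, 1 } gives 17/32
edge 7 of 15 (blue): { 0, 1/2, 17/32 | 9/16, 5/8, 3/4, 1 } gives 35/64
edge 8 of 15 (red): { 0, 1/2, 17/32 | 35/64, 9/16, 5/8, 3/4, 1 } gives 69/128
edge 9 of 15 (red): { 0, 1/2, 17/32 | 69/128, 35/64, 9/16, 5/8, 3/4, 1 } gives 137/256
edge 10 of 15 (red): { 0, 1/2, 17/32 | 137/256, 69/128, 35/64, 9/16, 5/8, 3/4, 1 } gives 273/512
edge 11 of 15 (blue): { 0, 1/2, 17/32, 273/512 | 137/256, 69/128, 35/64, 9/16, 5/8, 3/4, 1 } gives 547/1024
edge 12 of 15 (red): { 0, 1/2, 17/32, 273/512 | 547/1024, 137/256, 69/128, 35/64, 9/16, 5/8, 3/4, 1 } gives 1093/2048
edge 13 of 15 (red): { 0, 1/2, 17/32, 273/512 | 1093/2048, 547/1024, 137/256, 69/128, 35/64, 9/16, 5/8, 3/4, 1 } gives 2185/4096
edge 14 of 15 (blue): { 0, 1/2, 17/32, 273/512, 2185/4096 | 1093/2048, 547/1024, 137/256, 69/128, 35/64, 9/16, 5/8, 3/4, 1 } gives 4371/8192
edge 15 of 15 (blue): { 0, 1/2, 17/32, 273/512, 2185/4096, 4371/8192 | 1093/2048, 547/1024, 137/256, 69/128, 35/64, 9/16, 5/8, 3/4, 1 } gives 8743/16384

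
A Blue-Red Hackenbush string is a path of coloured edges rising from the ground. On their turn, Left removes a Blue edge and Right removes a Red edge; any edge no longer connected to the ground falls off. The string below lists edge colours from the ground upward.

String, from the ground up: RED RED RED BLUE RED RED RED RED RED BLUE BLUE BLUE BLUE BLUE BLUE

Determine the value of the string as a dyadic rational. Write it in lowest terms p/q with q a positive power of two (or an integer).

-12161/4096

Prefix values for RED RED RED BLUE RED RED RED RED RED BLUE BLUE BLUE BLUE BLUE BLUE via {L|R} + simplicity:
v_1 [R]  L=[—]  R=[0]  -> -1
v_2 [RR]  L=[—]  R=[-1,0]  -> -2
v_3 [RRR]  L=[—]  R=[-2,-1,0]  -> -3
v_4 [RRRB]  L=[-3]  R=[-2,-1,0]  -> -5/2
v_5 [RRRBR]  L=[-3]  R=[-5/2,-2,-1,0]  -> -11/4
v_6 [RRRBRR]  L=[-3]  R=[-11/4,-5/2,-2,-1,0]  -> -23/8
v_7 [RRRBRRR]  L=[-3]  R=[-23/8,-11/4,-5/2,-2,-1,0]  -> -47/16
v_8 [RRRBRRRR]  L=[-3]  R=[-47/16,-23/8,-11/4,-5/2,-2,-1,0]  -> -95/32
v_9 [RRRBRRRRR]  L=[-3]  R=[-95/32,-47/16,-23/8,-11/4,-5/2,-2,-1,0]  -> -191/64
v_10 [RRRBRRRRRB]  L=[-3,-191/64]  R=[-95/32,-47/16,-23/8,-11/4,-5/2,-2,-1,0]  -> -381/128
v_11 [RRRBRRRRRBB]  L=[-3,-191/64,-381/128]  R=[-95/32,-47/16,-23/8,-11/4,-5/2,-2,-1,0]  -> -761/256
v_12 [RRRBRRRRRBBB]  L=[-3,-191/64,-381/128,-761/256]  R=[-95/32,-47/16,-23/8,-11/4,-5/2,-2,-1,0]  -> -1521/512
v_13 [RRRBRRRRRBBBB]  L=[-3,-191/64,-381/128,-761/256,-1521/512]  R=[-95/32,-47/16,-23/8,-11/4,-5/2,-2,-1,0]  -> -3041/1024
v_14 [RRRBRRRRRBBBBB]  L=[-3,-191/64,-381/128,-761/256,-1521/512,-3041/1024]  R=[-95/32,-47/16,-23/8,-11/4,-5/2,-2,-1,0]  -> -6081/2048
v_15 [RRRBRRRRRBBBBBB]  L=[-3,-191/64,-381/128,-761/256,-1521/512,-3041/1024,-6081/2048]  R=[-95/32,-47/16,-23/8,-11/4,-5/2,-2,-1,0]  -> -12161/4096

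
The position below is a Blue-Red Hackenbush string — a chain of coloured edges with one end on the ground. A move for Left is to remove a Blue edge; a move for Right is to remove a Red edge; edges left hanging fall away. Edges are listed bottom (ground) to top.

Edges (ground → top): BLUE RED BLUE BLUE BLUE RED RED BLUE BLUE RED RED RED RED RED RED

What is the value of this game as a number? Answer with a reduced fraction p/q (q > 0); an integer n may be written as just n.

Prefix values for BLUE RED BLUE BLUE BLUE RED RED BLUE BLUE RED RED RED RED RED RED via {L|R} + simplicity:
edge 1 of 15 (BLUE): { 0 | (no moves) } => 1
edge 2 of 15 (RED): { 0 | 1 } => 1/2
edge 3 of 15 (BLUE): { 0 1/2 | 1 } => 3/4
edge 4 of 15 (BLUE): { 0 1/2 3/4 | 1 } => 7/8
edge 5 of 15 (BLUE): { 0 1/2 3/4 7/8 | 1 } => 15/16
edge 6 of 15 (RED): { 0 1/2 3/4 7/8 | 15/16 1 } => 29/32
edge 7 of 15 (RED): { 0 1/2 3/4 7/8 | 29/32 15/16 1 } => 57/64
edge 8 of 15 (BLUE): { 0 1/2 3/4 7/8 57/64 | 29/32 15/16 1 } => 115/128
edge 9 of 15 (BLUE): { 0 1/2 3/4 7/8 57/64 115/128 | 29/32 15/16 1 } => 231/256
edge 10 of 15 (RED): { 0 1/2 3/4 7/8 57/64 115/128 | 231/256 29/32 15/16 1 } => 461/512
edge 11 of 15 (RED): { 0 1/2 3/4 7/8 57/64 115/128 | 461/512 231/256 29/32 15/16 1 } => 921/1024
edge 12 of 15 (RED): { 0 1/2 3/4 7/8 57/64 115/128 | 921/1024 461/512 231/256 29/32 15/16 1 } => 1841/2048
edge 13 of 15 (RED): { 0 1/2 3/4 7/8 57/64 115/128 | 1841/2048 921/1024 461/512 231/256 29/32 15/16 1 } => 3681/4096
edge 14 of 15 (RED): { 0 1/2 3/4 7/8 57/64 115/128 | 3681/4096 1841/2048 921/1024 461/512 231/256 29/32 15/16 1 } => 7361/8192
edge 15 of 15 (RED): { 0 1/2 3/4 7/8 57/64 115/128 | 7361/8192 3681/4096 1841/2048 921/1024 461/512 231/256 29/32 15/16 1 } => 14721/16384

14721/16384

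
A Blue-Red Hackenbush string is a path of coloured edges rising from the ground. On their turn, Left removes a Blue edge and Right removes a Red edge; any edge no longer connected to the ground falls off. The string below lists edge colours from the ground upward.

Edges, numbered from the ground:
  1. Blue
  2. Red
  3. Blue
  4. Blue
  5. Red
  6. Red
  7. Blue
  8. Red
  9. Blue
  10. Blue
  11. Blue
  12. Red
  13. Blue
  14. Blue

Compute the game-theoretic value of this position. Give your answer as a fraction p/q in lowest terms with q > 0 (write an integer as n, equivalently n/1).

6519/8192

Prefix values for Blue Red Blue Blue Red Red Blue Red Blue Blue Blue Red Blue Blue via {L|R} + simplicity:
edge 1 of 14 (Blue): { 0 |  } => 1
edge 2 of 14 (Red): { 0 | 1 } => 1/2
edge 3 of 14 (Blue): { 0 1/2 | 1 } => 3/4
edge 4 of 14 (Blue): { 0 1/2 3/4 | 1 } => 7/8
edge 5 of 14 (Red): { 0 1/2 3/4 | 7/8 1 } => 13/16
edge 6 of 14 (Red): { 0 1/2 3/4 | 13/16 7/8 1 } => 25/32
edge 7 of 14 (Blue): { 0 1/2 3/4 25/32 | 13/16 7/8 1 } => 51/64
edge 8 of 14 (Red): { 0 1/2 3/4 25/32 | 51/64 13/16 7/8 1 } => 101/128
edge 9 of 14 (Blue): { 0 1/2 3/4 25/32 101/128 | 51/64 13/16 7/8 1 } => 203/256
edge 10 of 14 (Blue): { 0 1/2 3/4 25/32 101/128 203/256 | 51/64 13/16 7/8 1 } => 407/512
edge 11 of 14 (Blue): { 0 1/2 3/4 25/32 101/128 203/256 407/512 | 51/64 13/16 7/8 1 } => 815/1024
edge 12 of 14 (Red): { 0 1/2 3/4 25/32 101/128 203/256 407/512 | 815/1024 51/64 13/16 7/8 1 } => 1629/2048
edge 13 of 14 (Blue): { 0 1/2 3/4 25/32 101/128 203/256 407/512 1629/2048 | 815/1024 51/64 13/16 7/8 1 } => 3259/4096
edge 14 of 14 (Blue): { 0 1/2 3/4 25/32 101/128 203/256 407/512 1629/2048 3259/4096 | 815/1024 51/64 13/16 7/8 1 } => 6519/8192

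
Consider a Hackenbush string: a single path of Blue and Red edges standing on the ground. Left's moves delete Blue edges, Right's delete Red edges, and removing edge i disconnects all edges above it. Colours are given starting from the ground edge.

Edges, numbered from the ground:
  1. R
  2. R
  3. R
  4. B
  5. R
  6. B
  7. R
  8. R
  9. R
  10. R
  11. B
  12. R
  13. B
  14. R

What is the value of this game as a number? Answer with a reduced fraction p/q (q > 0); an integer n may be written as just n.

Build v(s[:k]) for k = 1..14, string s = R R R B R B R R R R B R B R.
v_1 [R]  L=[]  R=[0]  -> -1
v_2 [RR]  L=[]  R=[-1, 0]  -> -2
v_3 [RRR]  L=[]  R=[-2, -1, 0]  -> -3
v_4 [RRRB]  L=[-3]  R=[-2, -1, 0]  -> -5/2
v_5 [RRRBR]  L=[-3]  R=[-5/2, -2, -1, 0]  -> -11/4
v_6 [RRRBRB]  L=[-3, -11/4]  R=[-5/2, -2, -1, 0]  -> -21/8
v_7 [RRRBRBR]  L=[-3, -11/4]  R=[-21/8, -5/2, -2, -1, 0]  -> -43/16
v_8 [RRRBRBRR]  L=[-3, -11/4]  R=[-43/16, -21/8, -5/2, -2, -1, 0]  -> -87/32
v_9 [RRRBRBRRR]  L=[-3, -11/4]  R=[-87/32, -43/16, -21/8, -5/2, -2, -1, 0]  -> -175/64
v_10 [RRRBRBRRRR]  L=[-3, -11/4]  R=[-175/64, -87/32, -43/16, -21/8, -5/2, -2, -1, 0]  -> -351/128
v_11 [RRRBRBRRRRB]  L=[-3, -11/4, -351/128]  R=[-175/64, -87/32, -43/16, -21/8, -5/2, -2, -1, 0]  -> -701/256
v_12 [RRRBRBRRRRBR]  L=[-3, -11/4, -351/128]  R=[-701/256, -175/64, -87/32, -43/16, -21/8, -5/2, -2, -1, 0]  -> -1403/512
v_13 [RRRBRBRRRRBRB]  L=[-3, -11/4, -351/128, -1403/512]  R=[-701/256, -175/64, -87/32, -43/16, -21/8, -5/2, -2, -1, 0]  -> -2805/1024
v_14 [RRRBRBRRRRBRBR]  L=[-3, -11/4, -351/128, -1403/512]  R=[-2805/1024, -701/256, -175/64, -87/32, -43/16, -21/8, -5/2, -2, -1, 0]  -> -5611/2048

-5611/2048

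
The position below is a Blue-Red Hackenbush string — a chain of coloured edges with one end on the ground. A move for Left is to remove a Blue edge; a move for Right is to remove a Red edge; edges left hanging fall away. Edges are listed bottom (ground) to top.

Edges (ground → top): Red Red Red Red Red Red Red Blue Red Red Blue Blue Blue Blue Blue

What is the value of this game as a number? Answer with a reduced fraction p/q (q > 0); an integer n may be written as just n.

Prefix values for Red Red Red Red Red Red Red Blue Red Red Blue Blue Blue Blue Blue via {L|R} + simplicity:
step 1: add Red to get R; options L={  } R={ 0 } = -1
step 2: add Red to get RR; options L={  } R={ -1 0 } = -2
step 3: add Red to get RRR; options L={  } R={ -2 -1 0 } = -3
step 4: add Red to get RRRR; options L={  } R={ -3 -2 -1 0 } = -4
step 5: add Red to get RRRRR; options L={  } R={ -4 -3 -2 -1 0 } = -5
step 6: add Red to get RRRRRR; options L={  } R={ -5 -4 -3 -2 -1 0 } = -6
step 7: add Red to get RRRRRRR; options L={  } R={ -6 -5 -4 -3 -2 -1 0 } = -7
step 8: add Blue to get RRRRRRRB; options L={ -7 } R={ -6 -5 -4 -3 -2 -1 0 } = -13/2
step 9: add Red to get RRRRRRRBR; options L={ -7 } R={ -13/2 -6 -5 -4 -3 -2 -1 0 } = -27/4
step 10: add Red to get RRRRRRRBRR; options L={ -7 } R={ -27/4 -13/2 -6 -5 -4 -3 -2 -1 0 } = -55/8
step 11: add Blue to get RRRRRRRBRRB; options L={ -7 -55/8 } R={ -27/4 -13/2 -6 -5 -4 -3 -2 -1 0 } = -109/16
step 12: add Blue to get RRRRRRRBRRBB; options L={ -7 -55/8 -109/16 } R={ -27/4 -13/2 -6 -5 -4 -3 -2 -1 0 } = -217/32
step 13: add Blue to get RRRRRRRBRRBBB; options L={ -7 -55/8 -109/16 -217/32 } R={ -27/4 -13/2 -6 -5 -4 -3 -2 -1 0 } = -433/64
step 14: add Blue to get RRRRRRRBRRBBBB; options L={ -7 -55/8 -109/16 -217/32 -433/64 } R={ -27/4 -13/2 -6 -5 -4 -3 -2 -1 0 } = -865/128
step 15: add Blue to get RRRRRRRBRRBBBBB; options L={ -7 -55/8 -109/16 -217/32 -433/64 -865/128 } R={ -27/4 -13/2 -6 -5 -4 -3 -2 -1 0 } = -1729/256

-1729/256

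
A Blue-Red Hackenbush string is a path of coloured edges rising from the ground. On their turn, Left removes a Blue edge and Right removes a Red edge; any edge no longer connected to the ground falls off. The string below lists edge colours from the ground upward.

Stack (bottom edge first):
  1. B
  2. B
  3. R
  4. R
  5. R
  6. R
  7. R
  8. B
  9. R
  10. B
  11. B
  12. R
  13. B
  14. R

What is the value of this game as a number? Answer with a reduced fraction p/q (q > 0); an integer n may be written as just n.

edge 1 of 14 (B): { 0 | · } gives 1
edge 2 of 14 (B): { 0,1 | · } gives 2
edge 3 of 14 (R): { 0,1 | 2 } gives 3/2
edge 4 of 14 (R): { 0,1 | 3/2,2 } gives 5/4
edge 5 of 14 (R): { 0,1 | 5/4,3/2,2 } gives 9/8
edge 6 of 14 (R): { 0,1 | 9/8,5/4,3/2,2 } gives 17/16
edge 7 of 14 (R): { 0,1 | 17/16,9/8,5/4,3/2,2 } gives 33/32
edge 8 of 14 (B): { 0,1,33/32 | 17/16,9/8,5/4,3/2,2 } gives 67/64
edge 9 of 14 (R): { 0,1,33/32 | 67/64,17/16,9/8,5/4,3/2,2 } gives 133/128
edge 10 of 14 (B): { 0,1,33/32,133/128 | 67/64,17/16,9/8,5/4,3/2,2 } gives 267/256
edge 11 of 14 (B): { 0,1,33/32,133/128,267/256 | 67/64,17/16,9/8,5/4,3/2,2 } gives 535/512
edge 12 of 14 (R): { 0,1,33/32,133/128,267/256 | 535/512,67/64,17/16,9/8,5/4,3/2,2 } gives 1069/1024
edge 13 of 14 (B): { 0,1,33/32,133/128,267/256,1069/1024 | 535/512,67/64,17/16,9/8,5/4,3/2,2 } gives 2139/2048
edge 14 of 14 (R): { 0,1,33/32,133/128,267/256,1069/1024 | 2139/2048,535/512,67/64,17/16,9/8,5/4,3/2,2 } gives 4277/4096

4277/4096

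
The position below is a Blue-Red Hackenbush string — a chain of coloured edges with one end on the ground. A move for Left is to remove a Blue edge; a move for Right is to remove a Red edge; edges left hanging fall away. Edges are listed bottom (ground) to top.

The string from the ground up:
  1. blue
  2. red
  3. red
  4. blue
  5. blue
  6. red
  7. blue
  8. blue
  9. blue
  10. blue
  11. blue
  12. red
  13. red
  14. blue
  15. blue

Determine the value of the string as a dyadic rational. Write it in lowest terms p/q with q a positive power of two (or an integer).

Prefix values for blue red red blue blue red blue blue blue blue blue red red blue blue via {L|R} + simplicity:
step 1: add blue to get b; options L={ 0 } R={ none } => 1
step 2: add red to get br; options L={ 0 } R={ 1 } => 1/2
step 3: add red to get brr; options L={ 0 } R={ 1/2 1 } => 1/4
step 4: add blue to get brrb; options L={ 0 1/4 } R={ 1/2 1 } => 3/8
step 5: add blue to get brrbb; options L={ 0 1/4 3/8 } R={ 1/2 1 } => 7/16
step 6: add red to get brrbbr; options L={ 0 1/4 3/8 } R={ 7/16 1/2 1 } => 13/32
step 7: add blue to get brrbbrb; options L={ 0 1/4 3/8 13/32 } R={ 7/16 1/2 1 } => 27/64
step 8: add blue to get brrbbrbb; options L={ 0 1/4 3/8 13/32 27/64 } R={ 7/16 1/2 1 } => 55/128
step 9: add blue to get brrbbrbbb; options L={ 0 1/4 3/8 13/32 27/64 55/128 } R={ 7/16 1/2 1 } => 111/256
step 10: add blue to get brrbbrbbbb; options L={ 0 1/4 3/8 13/32 27/64 55/128 111/256 } R={ 7/16 1/2 1 } => 223/512
step 11: add blue to get brrbbrbbbbb; options L={ 0 1/4 3/8 13/32 27/64 55/128 111/256 223/512 } R={ 7/16 1/2 1 } => 447/1024
step 12: add red to get brrbbrbbbbbr; options L={ 0 1/4 3/8 13/32 27/64 55/128 111/256 223/512 } R={ 447/1024 7/16 1/2 1 } => 893/2048
step 13: add red to get brrbbrbbbbbrr; options L={ 0 1/4 3/8 13/32 27/64 55/128 111/256 223/512 } R={ 893/2048 447/1024 7/16 1/2 1 } => 1785/4096
step 14: add blue to get brrbbrbbbbbrrb; options L={ 0 1/4 3/8 13/32 27/64 55/128 111/256 223/512 1785/4096 } R={ 893/2048 447/1024 7/16 1/2 1 } => 3571/8192
step 15: add blue to get brrbbrbbbbbrrbb; options L={ 0 1/4 3/8 13/32 27/64 55/128 111/256 223/512 1785/4096 3571/8192 } R={ 893/2048 447/1024 7/16 1/2 1 } => 7143/16384

7143/16384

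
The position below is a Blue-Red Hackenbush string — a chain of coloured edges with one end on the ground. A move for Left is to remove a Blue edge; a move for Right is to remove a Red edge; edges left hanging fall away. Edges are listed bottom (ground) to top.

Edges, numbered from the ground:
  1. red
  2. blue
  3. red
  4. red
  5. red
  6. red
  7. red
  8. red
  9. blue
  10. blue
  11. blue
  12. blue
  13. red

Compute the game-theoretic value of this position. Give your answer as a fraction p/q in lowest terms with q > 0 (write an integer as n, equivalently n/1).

-4035/4096

r: Left { · }, Right { 0 } gives simplest -1
rb: Left { -1 }, Right { 0 } gives simplest -1/2
rbr: Left { -1 }, Right { -1/2,0 } gives simplest -3/4
rbrr: Left { -1 }, Right { -3/4,-1/2,0 } gives simplest -7/8
rbrrr: Left { -1 }, Right { -7/8,-3/4,-1/2,0 } gives simplest -15/16
rbrrrr: Left { -1 }, Right { -15/16,-7/8,-3/4,-1/2,0 } gives simplest -31/32
rbrrrrr: Left { -1 }, Right { -31/32,-15/16,-7/8,-3/4,-1/2,0 } gives simplest -63/64
rbrrrrrr: Left { -1 }, Right { -63/64,-31/32,-15/16,-7/8,-3/4,-1/2,0 } gives simplest -127/128
rbrrrrrrb: Left { -1,-127/128 }, Right { -63/64,-31/32,-15/16,-7/8,-3/4,-1/2,0 } gives simplest -253/256
rbrrrrrrbb: Left { -1,-127/128,-253/256 }, Right { -63/64,-31/32,-15/16,-7/8,-3/4,-1/2,0 } gives simplest -505/512
rbrrrrrrbbb: Left { -1,-127/128,-253/256,-505/512 }, Right { -63/64,-31/32,-15/16,-7/8,-3/4,-1/2,0 } gives simplest -1009/1024
rbrrrrrrbbbb: Left { -1,-127/128,-253/256,-505/512,-1009/1024 }, Right { -63/64,-31/32,-15/16,-7/8,-3/4,-1/2,0 } gives simplest -2017/2048
rbrrrrrrbbbbr: Left { -1,-127/128,-253/256,-505/512,-1009/1024 }, Right { -2017/2048,-63/64,-31/32,-15/16,-7/8,-3/4,-1/2,0 } gives simplest -4035/4096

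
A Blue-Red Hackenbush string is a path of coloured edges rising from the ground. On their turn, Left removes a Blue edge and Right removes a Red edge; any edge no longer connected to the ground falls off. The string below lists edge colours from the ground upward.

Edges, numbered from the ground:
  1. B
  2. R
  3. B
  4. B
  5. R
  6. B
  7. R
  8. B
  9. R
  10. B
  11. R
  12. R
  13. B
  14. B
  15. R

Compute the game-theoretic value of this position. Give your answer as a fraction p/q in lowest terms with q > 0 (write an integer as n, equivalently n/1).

v_1 [B]  L=[0]  R=[(no moves)]  so 1
v_2 [BR]  L=[0]  R=[1]  so 1/2
v_3 [BRB]  L=[0; 1/2]  R=[1]  so 3/4
v_4 [BRBB]  L=[0; 1/2; 3/4]  R=[1]  so 7/8
v_5 [BRBBR]  L=[0; 1/2; 3/4]  R=[7/8; 1]  so 13/16
v_6 [BRBBRB]  L=[0; 1/2; 3/4; 13/16]  R=[7/8; 1]  so 27/32
v_7 [BRBBRBR]  L=[0; 1/2; 3/4; 13/16]  R=[27/32; 7/8; 1]  so 53/64
v_8 [BRBBRBRB]  L=[0; 1/2; 3/4; 13/16; 53/64]  R=[27/32; 7/8; 1]  so 107/128
v_9 [BRBBRBRBR]  L=[0; 1/2; 3/4; 13/16; 53/64]  R=[107/128; 27/32; 7/8; 1]  so 213/256
v_10 [BRBBRBRBRB]  L=[0; 1/2; 3/4; 13/16; 53/64; 213/256]  R=[107/128; 27/32; 7/8; 1]  so 427/512
v_11 [BRBBRBRBRBR]  L=[0; 1/2; 3/4; 13/16; 53/64; 213/256]  R=[427/512; 107/128; 27/32; 7/8; 1]  so 853/1024
v_12 [BRBBRBRBRBRR]  L=[0; 1/2; 3/4; 13/16; 53/64; 213/256]  R=[853/1024; 427/512; 107/128; 27/32; 7/8; 1]  so 1705/2048
v_13 [BRBBRBRBRBRRB]  L=[0; 1/2; 3/4; 13/16; 53/64; 213/256; 1705/2048]  R=[853/1024; 427/512; 107/128; 27/32; 7/8; 1]  so 3411/4096
v_14 [BRBBRBRBRBRRBB]  L=[0; 1/2; 3/4; 13/16; 53/64; 213/256; 1705/2048; 3411/4096]  R=[853/1024; 427/512; 107/128; 27/32; 7/8; 1]  so 6823/8192
v_15 [BRBBRBRBRBRRBBR]  L=[0; 1/2; 3/4; 13/16; 53/64; 213/256; 1705/2048; 3411/4096]  R=[6823/8192; 853/1024; 427/512; 107/128; 27/32; 7/8; 1]  so 13645/16384

13645/16384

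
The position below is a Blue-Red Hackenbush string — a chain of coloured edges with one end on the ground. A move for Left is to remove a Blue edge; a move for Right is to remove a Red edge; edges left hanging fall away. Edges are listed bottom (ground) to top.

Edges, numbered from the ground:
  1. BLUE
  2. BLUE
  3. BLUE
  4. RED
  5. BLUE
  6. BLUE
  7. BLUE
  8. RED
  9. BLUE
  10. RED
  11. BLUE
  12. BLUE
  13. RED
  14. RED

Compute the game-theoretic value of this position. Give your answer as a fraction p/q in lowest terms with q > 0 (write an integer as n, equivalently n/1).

v(B) = { 0 | ∅ } so 1
v(BB) = { 0, 1 | ∅ } so 2
v(BBB) = { 0, 1, 2 | ∅ } so 3
v(BBBR) = { 0, 1, 2 | 3 } so 5/2
v(BBBRB) = { 0, 1, 2, 5/2 | 3 } so 11/4
v(BBBRBB) = { 0, 1, 2, 5/2, 11/4 | 3 } so 23/8
v(BBBRBBB) = { 0, 1, 2, 5/2, 11/4, 23/8 | 3 } so 47/16
v(BBBRBBBR) = { 0, 1, 2, 5/2, 11/4, 23/8 | 47/16, 3 } so 93/32
v(BBBRBBBRB) = { 0, 1, 2, 5/2, 11/4, 23/8, 93/32 | 47/16, 3 } so 187/64
v(BBBRBBBRBR) = { 0, 1, 2, 5/2, 11/4, 23/8, 93/32 | 187/64, 47/16, 3 } so 373/128
v(BBBRBBBRBRB) = { 0, 1, 2, 5/2, 11/4, 23/8, 93/32, 373/128 | 187/64, 47/16, 3 } so 747/256
v(BBBRBBBRBRBB) = { 0, 1, 2, 5/2, 11/4, 23/8, 93/32, 373/128, 747/256 | 187/64, 47/16, 3 } so 1495/512
v(BBBRBBBRBRBBR) = { 0, 1, 2, 5/2, 11/4, 23/8, 93/32, 373/128, 747/256 | 1495/512, 187/64, 47/16, 3 } so 2989/1024
v(BBBRBBBRBRBBRR) = { 0, 1, 2, 5/2, 11/4, 23/8, 93/32, 373/128, 747/256 | 2989/1024, 1495/512, 187/64, 47/16, 3 } so 5977/2048

5977/2048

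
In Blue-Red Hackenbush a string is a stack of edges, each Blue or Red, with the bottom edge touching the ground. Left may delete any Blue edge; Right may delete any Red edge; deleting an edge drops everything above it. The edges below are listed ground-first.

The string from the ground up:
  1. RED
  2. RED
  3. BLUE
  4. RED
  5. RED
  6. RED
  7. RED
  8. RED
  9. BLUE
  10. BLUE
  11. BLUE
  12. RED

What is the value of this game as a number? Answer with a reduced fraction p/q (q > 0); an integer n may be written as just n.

Recurse on prefixes of the 12-edge string RED RED BLUE RED RED RED RED RED BLUE BLUE BLUE RED:
G_1 [R]  L=[none]  R=[0]  = -1
G_2 [RR]  L=[none]  R=[-1,0]  = -2
G_3 [RRB]  L=[-2]  R=[-1,0]  = -3/2
G_4 [RRBR]  L=[-2]  R=[-3/2,-1,0]  = -7/4
G_5 [RRBRR]  L=[-2]  R=[-7/4,-3/2,-1,0]  = -15/8
G_6 [RRBRRR]  L=[-2]  R=[-15/8,-7/4,-3/2,-1,0]  = -31/16
G_7 [RRBRRRR]  L=[-2]  R=[-31/16,-15/8,-7/4,-3/2,-1,0]  = -63/32
G_8 [RRBRRRRR]  L=[-2]  R=[-63/32,-31/16,-15/8,-7/4,-3/2,-1,0]  = -127/64
G_9 [RRBRRRRRB]  L=[-2,-127/64]  R=[-63/32,-31/16,-15/8,-7/4,-3/2,-1,0]  = -253/128
G_10 [RRBRRRRRBB]  L=[-2,-127/64,-253/128]  R=[-63/32,-31/16,-15/8,-7/4,-3/2,-1,0]  = -505/256
G_11 [RRBRRRRRBBB]  L=[-2,-127/64,-253/128,-505/256]  R=[-63/32,-31/16,-15/8,-7/4,-3/2,-1,0]  = -1009/512
G_12 [RRBRRRRRBBBR]  L=[-2,-127/64,-253/128,-505/256]  R=[-1009/512,-63/32,-31/16,-15/8,-7/4,-3/2,-1,0]  = -2019/1024

-2019/1024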